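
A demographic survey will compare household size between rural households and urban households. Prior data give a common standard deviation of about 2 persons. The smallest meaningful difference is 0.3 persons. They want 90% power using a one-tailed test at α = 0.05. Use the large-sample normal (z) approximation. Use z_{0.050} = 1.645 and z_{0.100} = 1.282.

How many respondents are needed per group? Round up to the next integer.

n = 762 per group

n = (z_α + z_β)² · (σ₁² + σ₂²) / δ²
  = (1.645 + 1.282)² · (2·2² = 8) / 0.3²
  = 8.5673 · 8 / 0.09
  = 761.54
Round up → n = 762 per group.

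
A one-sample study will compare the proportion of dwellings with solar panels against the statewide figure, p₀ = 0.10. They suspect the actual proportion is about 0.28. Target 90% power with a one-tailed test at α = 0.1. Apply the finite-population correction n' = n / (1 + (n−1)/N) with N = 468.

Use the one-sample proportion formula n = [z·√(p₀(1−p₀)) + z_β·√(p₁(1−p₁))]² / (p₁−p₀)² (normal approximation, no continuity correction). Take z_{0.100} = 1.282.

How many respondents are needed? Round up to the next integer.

n = [z_α·√(p₀q₀) + z_β·√(p₁q₁)]² / (p₁ − p₀)²
  = [1.282·√(0.10·0.90) + 1.282·√(0.28·0.72)]² / (0.18)²
  = [1.282·0.3000 + 1.282·0.4490]² / 0.0324
  = [0.9602]² / 0.0324
  = 28.46
Finite-population correction (N = 468): 28.46 / (1 + (28.46 − 1)/468) = 26.88.
Round up → n = 27.

n = 27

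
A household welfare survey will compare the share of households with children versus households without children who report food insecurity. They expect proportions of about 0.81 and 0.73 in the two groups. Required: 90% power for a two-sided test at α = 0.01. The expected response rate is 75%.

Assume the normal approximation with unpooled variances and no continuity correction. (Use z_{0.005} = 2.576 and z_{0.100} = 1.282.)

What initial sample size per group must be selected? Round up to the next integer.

n = 1089 per group

n = (z_{α/2} + z_β)² · [p₁(1−p₁) + p₂(1−p₂)] / (p₁ − p₂)²
  = (2.576 + 1.282)² · (0.81·0.19 + 0.73·0.27) / (0.08)²
  = (3.858)² · (0.1539 + 0.1971) / 0.0064
  = 14.8842 · 0.3510 / 0.0064
  = 816.30
Adjust for 75% response: 816.30 / 0.75 = 1088.40.
Round up → n = 1089 per group.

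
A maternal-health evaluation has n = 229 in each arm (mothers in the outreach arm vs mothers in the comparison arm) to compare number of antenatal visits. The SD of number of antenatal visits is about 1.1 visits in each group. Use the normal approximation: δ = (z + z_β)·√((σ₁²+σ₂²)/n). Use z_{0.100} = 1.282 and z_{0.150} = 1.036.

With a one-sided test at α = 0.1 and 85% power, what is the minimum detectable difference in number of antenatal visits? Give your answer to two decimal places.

Minimum detectable difference ≈ 0.24 visits

δ = (z_α + z_β) · √((σ₁²+σ₂²)/n)
  = (1.282 + 1.036) · √(2.42/229)
  = 2.318 · √0.01057
  = 2.318 · 0.1028
  = 0.2383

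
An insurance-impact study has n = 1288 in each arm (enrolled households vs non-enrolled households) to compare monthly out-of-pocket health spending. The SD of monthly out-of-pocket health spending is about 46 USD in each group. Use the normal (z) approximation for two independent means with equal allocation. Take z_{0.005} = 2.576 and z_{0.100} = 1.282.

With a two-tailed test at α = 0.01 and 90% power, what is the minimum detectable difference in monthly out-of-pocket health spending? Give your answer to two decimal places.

Minimum detectable difference ≈ 6.99 USD

δ = (z_{α/2} + z_β) · √((σ₁²+σ₂²)/n)
  = (2.576 + 1.282) · √(4232/1288)
  = 3.858 · √3.2857
  = 3.858 · 1.8127
  = 6.9932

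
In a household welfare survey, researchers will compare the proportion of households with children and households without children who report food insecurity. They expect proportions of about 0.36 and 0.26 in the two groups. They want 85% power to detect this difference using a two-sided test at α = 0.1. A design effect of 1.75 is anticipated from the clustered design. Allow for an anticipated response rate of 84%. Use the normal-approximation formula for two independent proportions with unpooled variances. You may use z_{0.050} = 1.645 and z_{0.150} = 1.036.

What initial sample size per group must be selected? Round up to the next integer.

n = (z_{α/2} + z_β)² · [p₁(1−p₁) + p₂(1−p₂)] / (p₁ − p₂)²
  = (1.645 + 1.036)² · (0.36·0.64 + 0.26·0.74) / (0.10)²
  = (2.681)² · (0.2304 + 0.1924) / 0.0100
  = 7.1878 · 0.4228 / 0.0100
  = 303.90
Design effect: 1.75 × 303.90 = 531.82.
Adjust for 84% response: 531.82 / 0.84 = 633.12.
Round up → n = 634 per group.

n = 634 per group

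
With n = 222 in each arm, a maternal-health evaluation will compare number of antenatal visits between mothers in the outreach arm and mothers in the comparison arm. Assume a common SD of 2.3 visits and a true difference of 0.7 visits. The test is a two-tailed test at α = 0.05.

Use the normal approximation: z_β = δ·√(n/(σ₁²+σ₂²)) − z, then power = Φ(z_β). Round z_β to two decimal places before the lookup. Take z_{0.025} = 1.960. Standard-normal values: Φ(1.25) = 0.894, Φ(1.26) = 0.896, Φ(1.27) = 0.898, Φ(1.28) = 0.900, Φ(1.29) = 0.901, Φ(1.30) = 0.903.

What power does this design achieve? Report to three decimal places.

Power ≈ 0.894

z_β = δ·√(n/(σ₁²+σ₂²)) − z_{α/2}
    = 0.7 · √(222/10.58) − 1.960
    = 0.7 · 4.58072 − 1.960
    = 3.2065 − 1.960 = 1.2465 → 1.25
Power = Φ(1.25) = 0.894.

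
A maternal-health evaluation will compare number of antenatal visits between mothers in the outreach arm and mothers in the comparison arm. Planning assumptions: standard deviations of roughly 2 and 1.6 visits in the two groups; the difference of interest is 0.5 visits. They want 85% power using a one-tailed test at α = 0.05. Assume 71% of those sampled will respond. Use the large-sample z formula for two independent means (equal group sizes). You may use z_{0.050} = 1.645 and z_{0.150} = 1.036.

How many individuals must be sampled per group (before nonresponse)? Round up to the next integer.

n = 266 per group

n = (z_α + z_β)² · (σ₁² + σ₂²) / δ²
  = (1.645 + 1.036)² · (2² + 1.6² = 6.56) / 0.5²
  = 7.1878 · 6.56 / 0.25
  = 188.61
Adjust for 71% response: 188.61 / 0.71 = 265.64.
Round up → n = 266 per group.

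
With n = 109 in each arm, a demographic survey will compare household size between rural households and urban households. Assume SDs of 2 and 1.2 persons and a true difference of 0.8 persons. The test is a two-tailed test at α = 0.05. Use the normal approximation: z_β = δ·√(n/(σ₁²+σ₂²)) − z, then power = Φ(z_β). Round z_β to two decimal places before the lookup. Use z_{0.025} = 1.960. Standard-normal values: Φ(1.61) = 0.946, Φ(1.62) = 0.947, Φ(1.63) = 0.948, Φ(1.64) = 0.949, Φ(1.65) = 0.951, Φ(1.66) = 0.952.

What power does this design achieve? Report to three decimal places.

z_β = δ·√(n/(σ₁²+σ₂²)) − z_{α/2}
    = 0.8 · √(109/5.44) − 1.960
    = 0.8 · 4.47624 − 1.960
    = 3.5810 − 1.960 = 1.6210 → 1.62
Power = Φ(1.62) = 0.947.

Power ≈ 0.947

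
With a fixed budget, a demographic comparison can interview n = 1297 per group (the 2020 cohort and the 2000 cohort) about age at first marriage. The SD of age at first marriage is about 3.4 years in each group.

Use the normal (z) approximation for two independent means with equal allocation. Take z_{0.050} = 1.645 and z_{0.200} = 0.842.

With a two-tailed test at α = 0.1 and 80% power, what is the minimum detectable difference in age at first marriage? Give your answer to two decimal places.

δ = (z_{α/2} + z_β) · √((σ₁²+σ₂²)/n)
  = (1.645 + 0.842) · √(23.12/1297)
  = 2.487 · √0.01783
  = 2.487 · 0.1335
  = 0.3320

Minimum detectable difference ≈ 0.33 years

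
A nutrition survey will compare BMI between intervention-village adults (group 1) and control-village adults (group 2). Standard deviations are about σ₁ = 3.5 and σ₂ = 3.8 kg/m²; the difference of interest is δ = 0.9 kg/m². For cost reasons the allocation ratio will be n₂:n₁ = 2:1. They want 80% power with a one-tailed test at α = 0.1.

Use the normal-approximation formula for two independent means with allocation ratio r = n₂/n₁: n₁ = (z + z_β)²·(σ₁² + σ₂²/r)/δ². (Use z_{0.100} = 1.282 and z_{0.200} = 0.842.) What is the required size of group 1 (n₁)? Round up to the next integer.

n₁ = 109

n₁ = (z_α + z_β)² · (σ₁² + σ₂²/r) / δ²
   = (1.282 + 0.842)² · (3.5² + 3.8²/2) / 0.9²
   = 4.5114 · (12.25 + 7.22) / 0.81
   = 4.5114 · 19.47 / 0.81
   = 108.44
Round up → n₁ = 109; n₂ = r·n₁ = 2 × 109 = 218.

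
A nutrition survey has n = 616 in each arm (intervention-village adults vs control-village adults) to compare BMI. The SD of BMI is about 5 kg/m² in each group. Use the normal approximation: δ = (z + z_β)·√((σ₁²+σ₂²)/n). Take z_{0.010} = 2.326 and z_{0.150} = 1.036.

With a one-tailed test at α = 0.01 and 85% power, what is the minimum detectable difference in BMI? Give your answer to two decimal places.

Minimum detectable difference ≈ 0.96 kg/m²

δ = (z_α + z_β) · √((σ₁²+σ₂²)/n)
  = (2.326 + 1.036) · √(50/616)
  = 3.362 · √0.08117
  = 3.362 · 0.2849
  = 0.9578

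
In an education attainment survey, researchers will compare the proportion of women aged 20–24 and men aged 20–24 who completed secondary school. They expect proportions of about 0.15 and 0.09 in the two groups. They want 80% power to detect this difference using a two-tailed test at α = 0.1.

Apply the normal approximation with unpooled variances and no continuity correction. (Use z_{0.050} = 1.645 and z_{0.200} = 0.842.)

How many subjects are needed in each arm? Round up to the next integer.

n = (z_{α/2} + z_β)² · [p₁(1−p₁) + p₂(1−p₂)] / (p₁ − p₂)²
  = (1.645 + 0.842)² · (0.15·0.85 + 0.09·0.91) / (0.06)²
  = (2.487)² · (0.1275 + 0.0819) / 0.0036
  = 6.1852 · 0.2094 / 0.0036
  = 359.77
Round up → n = 360 per group.

n = 360 per group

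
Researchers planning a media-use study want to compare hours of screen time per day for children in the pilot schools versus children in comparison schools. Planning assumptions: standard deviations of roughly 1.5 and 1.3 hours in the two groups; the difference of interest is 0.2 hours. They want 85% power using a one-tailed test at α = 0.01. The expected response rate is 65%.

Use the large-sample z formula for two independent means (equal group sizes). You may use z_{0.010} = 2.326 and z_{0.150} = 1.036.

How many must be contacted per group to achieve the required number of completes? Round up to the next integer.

n = 1713 per group

n = (z_α + z_β)² · (σ₁² + σ₂²) / δ²
  = (2.326 + 1.036)² · (1.5² + 1.3² = 3.94) / 0.2²
  = 11.3030 · 3.94 / 0.04
  = 1113.35
Adjust for 65% response: 1113.35 / 0.65 = 1712.85.
Round up → n = 1713 per group.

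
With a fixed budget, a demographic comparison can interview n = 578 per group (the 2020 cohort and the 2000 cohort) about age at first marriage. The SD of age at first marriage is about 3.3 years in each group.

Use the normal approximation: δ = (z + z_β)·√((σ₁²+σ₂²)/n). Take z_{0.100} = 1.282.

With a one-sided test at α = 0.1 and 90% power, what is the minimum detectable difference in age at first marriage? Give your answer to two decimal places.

δ = (z_α + z_β) · √((σ₁²+σ₂²)/n)
  = (1.282 + 1.282) · √(21.78/578)
  = 2.564 · √0.03768
  = 2.564 · 0.1941
  = 0.4977

Minimum detectable difference ≈ 0.50 years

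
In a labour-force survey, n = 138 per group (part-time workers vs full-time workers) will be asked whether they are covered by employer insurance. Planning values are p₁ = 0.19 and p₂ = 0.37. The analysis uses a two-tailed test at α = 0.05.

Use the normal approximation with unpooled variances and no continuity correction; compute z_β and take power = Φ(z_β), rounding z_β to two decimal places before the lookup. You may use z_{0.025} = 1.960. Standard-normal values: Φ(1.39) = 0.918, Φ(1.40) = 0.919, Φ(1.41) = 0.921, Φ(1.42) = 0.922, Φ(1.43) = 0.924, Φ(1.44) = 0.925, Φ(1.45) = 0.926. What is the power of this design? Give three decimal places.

Power ≈ 0.925

z_β = |p₁−p₂|·√(n/[p₁q₁+p₂q₂]) − z_{α/2}
    = 0.18 · √(138/0.3870) − 1.960
    = 0.18 · 18.8836 − 1.960
    = 3.3990 − 1.960 = 1.4390 → 1.44
Power = Φ(1.44) = 0.925.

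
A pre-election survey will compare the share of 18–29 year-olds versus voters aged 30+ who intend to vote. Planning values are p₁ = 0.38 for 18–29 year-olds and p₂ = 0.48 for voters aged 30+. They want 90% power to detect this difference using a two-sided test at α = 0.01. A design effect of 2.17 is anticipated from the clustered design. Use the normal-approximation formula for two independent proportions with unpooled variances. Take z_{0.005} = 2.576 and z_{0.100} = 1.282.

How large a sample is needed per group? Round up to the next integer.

n = (z_{α/2} + z_β)² · [p₁(1−p₁) + p₂(1−p₂)] / (p₁ − p₂)²
  = (2.576 + 1.282)² · (0.38·0.62 + 0.48·0.52) / (-0.10)²
  = (3.858)² · (0.2356 + 0.2496) / 0.0100
  = 14.8842 · 0.4852 / 0.0100
  = 722.18
Design effect: 2.17 × 722.18 = 1567.13.
Round up → n = 1568 per group.

n = 1568 per group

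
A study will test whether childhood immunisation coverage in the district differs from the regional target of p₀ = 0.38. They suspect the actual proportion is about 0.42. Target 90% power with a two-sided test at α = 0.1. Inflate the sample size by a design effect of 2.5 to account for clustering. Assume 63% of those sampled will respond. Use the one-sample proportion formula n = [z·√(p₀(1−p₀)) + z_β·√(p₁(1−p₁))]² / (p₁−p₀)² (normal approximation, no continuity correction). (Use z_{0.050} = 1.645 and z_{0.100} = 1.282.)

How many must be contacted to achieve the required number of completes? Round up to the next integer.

n = [z_{α/2}·√(p₀q₀) + z_β·√(p₁q₁)]² / (p₁ − p₀)²
  = [1.645·√(0.38·0.62) + 1.282·√(0.42·0.58)]² / (0.04)²
  = [1.645·0.4854 + 1.282·0.4936]² / 0.0016
  = [1.4312]² / 0.0016
  = 1280.21
Design effect: 2.5 × 1280.21 = 3200.53.
Adjust for 63% response: 3200.53 / 0.63 = 5080.21.
Round up → n = 5081.

n = 5081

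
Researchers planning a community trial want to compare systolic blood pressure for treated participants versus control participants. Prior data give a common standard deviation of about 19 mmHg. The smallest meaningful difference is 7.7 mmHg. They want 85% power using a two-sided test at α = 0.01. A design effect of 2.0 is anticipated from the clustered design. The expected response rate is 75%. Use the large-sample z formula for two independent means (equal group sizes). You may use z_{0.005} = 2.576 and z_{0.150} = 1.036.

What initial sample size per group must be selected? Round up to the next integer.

n = (z_{α/2} + z_β)² · (σ₁² + σ₂²) / δ²
  = (2.576 + 1.036)² · (2·19² = 722) / 7.7²
  = 13.0465 · 722 / 59.29
  = 158.87
Design effect: 2.0 × 158.87 = 317.75.
Adjust for 75% response: 317.75 / 0.75 = 423.66.
Round up → n = 424 per group.

n = 424 per group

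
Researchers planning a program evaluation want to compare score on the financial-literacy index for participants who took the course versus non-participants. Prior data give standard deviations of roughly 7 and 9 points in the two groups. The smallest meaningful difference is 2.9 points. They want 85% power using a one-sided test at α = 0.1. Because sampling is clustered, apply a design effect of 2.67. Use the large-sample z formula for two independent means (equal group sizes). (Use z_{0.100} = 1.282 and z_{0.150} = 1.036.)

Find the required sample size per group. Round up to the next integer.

n = 222 per group

n = (z_α + z_β)² · (σ₁² + σ₂²) / δ²
  = (1.282 + 1.036)² · (7² + 9² = 130) / 2.9²
  = 5.3731 · 130 / 8.41
  = 83.06
Design effect: 2.67 × 83.06 = 221.76.
Round up → n = 222 per group.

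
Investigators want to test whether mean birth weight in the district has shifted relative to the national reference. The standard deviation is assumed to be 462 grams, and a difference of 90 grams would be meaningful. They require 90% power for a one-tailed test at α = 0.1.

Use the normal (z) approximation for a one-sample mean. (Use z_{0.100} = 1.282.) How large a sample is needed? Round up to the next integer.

n = 174

n = (z_α + z_β)² · σ² / δ²
  = (1.282 + 1.282)² · 462² / 90²
  = 6.5741 · 213444 / 8100
  = 173.23
Round up → n = 174.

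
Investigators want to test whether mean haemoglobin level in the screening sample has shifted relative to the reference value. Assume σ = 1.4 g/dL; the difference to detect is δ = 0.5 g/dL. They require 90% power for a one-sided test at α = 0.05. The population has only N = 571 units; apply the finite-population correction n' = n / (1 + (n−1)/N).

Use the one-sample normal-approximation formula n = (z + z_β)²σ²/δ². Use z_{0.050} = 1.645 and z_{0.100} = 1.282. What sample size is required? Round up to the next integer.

n = 61

n = (z_α + z_β)² · σ² / δ²
  = (1.645 + 1.282)² · 1.4² / 0.5²
  = 8.5673 · 1.96 / 0.25
  = 67.17
Finite-population correction (N = 571): 67.17 / (1 + (67.17 − 1)/571) = 60.19.
Round up → n = 61.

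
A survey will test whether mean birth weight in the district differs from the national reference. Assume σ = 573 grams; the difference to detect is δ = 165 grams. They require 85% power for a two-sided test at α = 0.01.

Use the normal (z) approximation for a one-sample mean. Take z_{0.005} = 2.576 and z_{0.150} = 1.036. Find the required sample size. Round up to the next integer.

n = 158

n = (z_{α/2} + z_β)² · σ² / δ²
  = (2.576 + 1.036)² · 573² / 165²
  = 13.0465 · 328329 / 27225
  = 157.34
Round up → n = 158.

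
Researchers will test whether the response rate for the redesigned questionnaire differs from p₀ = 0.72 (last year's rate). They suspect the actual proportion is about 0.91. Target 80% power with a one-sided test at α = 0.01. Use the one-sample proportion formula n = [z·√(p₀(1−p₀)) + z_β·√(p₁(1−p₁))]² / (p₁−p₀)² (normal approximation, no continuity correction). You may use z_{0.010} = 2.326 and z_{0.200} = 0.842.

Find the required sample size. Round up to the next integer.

n = 46

n = [z_α·√(p₀q₀) + z_β·√(p₁q₁)]² / (p₁ − p₀)²
  = [2.326·√(0.72·0.28) + 0.842·√(0.91·0.09)]² / (0.19)²
  = [2.326·0.4490 + 0.842·0.2862]² / 0.0361
  = [1.2853]² / 0.0361
  = 45.76
Round up → n = 46.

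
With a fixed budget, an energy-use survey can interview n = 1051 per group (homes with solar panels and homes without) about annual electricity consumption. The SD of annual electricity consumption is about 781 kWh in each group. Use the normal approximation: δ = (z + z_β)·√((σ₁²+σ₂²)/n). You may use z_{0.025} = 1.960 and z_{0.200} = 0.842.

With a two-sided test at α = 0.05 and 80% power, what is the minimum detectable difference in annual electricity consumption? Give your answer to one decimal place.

Minimum detectable difference ≈ 95.5 kWh

δ = (z_{α/2} + z_β) · √((σ₁²+σ₂²)/n)
  = (1.960 + 0.842) · √(1219922/1051)
  = 2.802 · √1160.7
  = 2.802 · 34.0694
  = 95.4625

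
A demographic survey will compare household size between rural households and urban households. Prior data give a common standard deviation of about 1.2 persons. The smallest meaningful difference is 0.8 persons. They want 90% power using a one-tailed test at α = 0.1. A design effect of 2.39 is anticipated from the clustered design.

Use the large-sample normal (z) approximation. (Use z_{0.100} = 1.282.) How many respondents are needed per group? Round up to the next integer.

n = 71 per group

n = (z_α + z_β)² · (σ₁² + σ₂²) / δ²
  = (1.282 + 1.282)² · (2·1.2² = 2.88) / 0.8²
  = 6.5741 · 2.88 / 0.64
  = 29.58
Design effect: 2.39 × 29.58 = 70.70.
Round up → n = 71 per group.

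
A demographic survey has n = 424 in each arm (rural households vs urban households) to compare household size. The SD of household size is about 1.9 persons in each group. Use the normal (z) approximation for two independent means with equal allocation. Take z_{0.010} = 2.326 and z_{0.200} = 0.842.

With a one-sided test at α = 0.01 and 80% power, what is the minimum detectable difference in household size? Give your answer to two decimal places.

Minimum detectable difference ≈ 0.41 persons

δ = (z_α + z_β) · √((σ₁²+σ₂²)/n)
  = (2.326 + 0.842) · √(7.22/424)
  = 3.168 · √0.01703
  = 3.168 · 0.1305
  = 0.4134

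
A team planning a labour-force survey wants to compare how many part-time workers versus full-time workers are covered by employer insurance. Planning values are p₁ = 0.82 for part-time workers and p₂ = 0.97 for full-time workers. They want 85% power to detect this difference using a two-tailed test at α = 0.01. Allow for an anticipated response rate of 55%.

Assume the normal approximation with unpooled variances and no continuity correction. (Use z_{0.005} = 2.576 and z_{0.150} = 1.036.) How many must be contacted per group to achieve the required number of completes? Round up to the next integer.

n = (z_{α/2} + z_β)² · [p₁(1−p₁) + p₂(1−p₂)] / (p₁ − p₂)²
  = (2.576 + 1.036)² · (0.82·0.18 + 0.97·0.03) / (-0.15)²
  = (3.612)² · (0.1476 + 0.0291) / 0.0225
  = 13.0465 · 0.1767 / 0.0225
  = 102.46
Adjust for 55% response: 102.46 / 0.55 = 186.29.
Round up → n = 187 per group.

n = 187 per group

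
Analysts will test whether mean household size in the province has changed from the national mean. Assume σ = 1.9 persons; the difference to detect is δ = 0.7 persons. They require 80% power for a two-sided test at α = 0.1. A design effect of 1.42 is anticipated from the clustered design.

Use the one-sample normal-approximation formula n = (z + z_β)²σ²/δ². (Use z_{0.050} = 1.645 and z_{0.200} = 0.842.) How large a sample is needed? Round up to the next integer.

n = (z_{α/2} + z_β)² · σ² / δ²
  = (1.645 + 0.842)² · 1.9² / 0.7²
  = 6.1852 · 3.61 / 0.49
  = 45.57
Design effect: 1.42 × 45.57 = 64.71.
Round up → n = 65.

n = 65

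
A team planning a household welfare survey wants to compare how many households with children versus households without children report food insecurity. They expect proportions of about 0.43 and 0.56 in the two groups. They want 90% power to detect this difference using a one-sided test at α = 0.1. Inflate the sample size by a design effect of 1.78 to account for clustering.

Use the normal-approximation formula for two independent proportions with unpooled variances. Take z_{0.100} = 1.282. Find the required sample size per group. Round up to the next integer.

n = 341 per group

n = (z_α + z_β)² · [p₁(1−p₁) + p₂(1−p₂)] / (p₁ − p₂)²
  = (1.282 + 1.282)² · (0.43·0.57 + 0.56·0.44) / (-0.13)²
  = (2.564)² · (0.2451 + 0.2464) / 0.0169
  = 6.5741 · 0.4915 / 0.0169
  = 191.19
Design effect: 1.78 × 191.19 = 340.32.
Round up → n = 341 per group.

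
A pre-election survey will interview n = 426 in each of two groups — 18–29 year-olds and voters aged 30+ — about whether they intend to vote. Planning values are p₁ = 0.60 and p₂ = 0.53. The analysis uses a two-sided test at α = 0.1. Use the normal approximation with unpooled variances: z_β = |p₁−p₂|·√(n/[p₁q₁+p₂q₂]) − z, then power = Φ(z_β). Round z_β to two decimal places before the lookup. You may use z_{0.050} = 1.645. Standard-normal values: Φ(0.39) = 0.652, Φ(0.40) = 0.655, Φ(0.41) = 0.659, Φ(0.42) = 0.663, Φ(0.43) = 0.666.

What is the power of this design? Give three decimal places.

z_β = |p₁−p₂|·√(n/[p₁q₁+p₂q₂]) − z_{α/2}
    = 0.07 · √(426/0.4891) − 1.645
    = 0.07 · 29.5125 − 1.645
    = 2.0659 − 1.645 = 0.4209 → 0.42
Power = Φ(0.42) = 0.663.

Power ≈ 0.663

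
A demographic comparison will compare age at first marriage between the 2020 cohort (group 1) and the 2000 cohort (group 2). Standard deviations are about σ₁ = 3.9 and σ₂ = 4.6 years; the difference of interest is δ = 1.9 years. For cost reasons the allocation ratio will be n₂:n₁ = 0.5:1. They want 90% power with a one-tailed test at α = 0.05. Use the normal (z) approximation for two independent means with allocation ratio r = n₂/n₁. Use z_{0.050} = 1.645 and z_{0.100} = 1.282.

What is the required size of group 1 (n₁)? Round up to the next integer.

n₁ = 137

n₁ = (z_α + z_β)² · (σ₁² + σ₂²/r) / δ²
   = (1.645 + 1.282)² · (3.9² + 4.6²/0.5) / 1.9²
   = 8.5673 · (15.21 + 42.32) / 3.61
   = 8.5673 · 57.53 / 3.61
   = 136.53
Round up → n₁ = 137; n₂ = r·n₁ = 0.5 × 137 = 69.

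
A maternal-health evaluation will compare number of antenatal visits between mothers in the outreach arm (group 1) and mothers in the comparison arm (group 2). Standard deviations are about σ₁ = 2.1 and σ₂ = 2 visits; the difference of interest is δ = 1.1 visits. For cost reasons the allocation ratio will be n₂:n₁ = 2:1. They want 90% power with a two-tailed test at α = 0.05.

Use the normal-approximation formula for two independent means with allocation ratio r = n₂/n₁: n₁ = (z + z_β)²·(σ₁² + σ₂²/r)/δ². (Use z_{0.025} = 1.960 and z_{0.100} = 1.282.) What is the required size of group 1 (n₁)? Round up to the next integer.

n₁ = (z_{α/2} + z_β)² · (σ₁² + σ₂²/r) / δ²
   = (1.960 + 1.282)² · (2.1² + 2²/2) / 1.1²
   = 10.5106 · (4.41 + 2) / 1.21
   = 10.5106 · 6.41 / 1.21
   = 55.68
Round up → n₁ = 56; n₂ = r·n₁ = 2 × 56 = 112.

n₁ = 56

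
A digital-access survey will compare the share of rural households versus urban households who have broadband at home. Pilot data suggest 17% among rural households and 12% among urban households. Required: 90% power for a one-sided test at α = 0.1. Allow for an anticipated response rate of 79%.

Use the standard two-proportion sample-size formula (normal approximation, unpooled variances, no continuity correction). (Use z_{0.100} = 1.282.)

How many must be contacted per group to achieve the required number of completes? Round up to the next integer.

n = 822 per group

n = (z_α + z_β)² · [p₁(1−p₁) + p₂(1−p₂)] / (p₁ − p₂)²
  = (1.282 + 1.282)² · (0.17·0.83 + 0.12·0.88) / (0.05)²
  = (2.564)² · (0.1411 + 0.1056) / 0.0025
  = 6.5741 · 0.2467 / 0.0025
  = 648.73
Adjust for 79% response: 648.73 / 0.79 = 821.18.
Round up → n = 822 per group.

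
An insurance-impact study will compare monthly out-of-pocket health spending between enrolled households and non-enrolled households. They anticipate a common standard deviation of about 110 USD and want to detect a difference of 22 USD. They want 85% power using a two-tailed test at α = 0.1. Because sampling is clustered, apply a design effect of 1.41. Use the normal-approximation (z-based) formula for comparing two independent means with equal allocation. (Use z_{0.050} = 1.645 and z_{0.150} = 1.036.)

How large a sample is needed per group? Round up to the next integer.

n = (z_{α/2} + z_β)² · (σ₁² + σ₂²) / δ²
  = (1.645 + 1.036)² · (2·110² = 24200) / 22²
  = 7.1878 · 24200 / 484
  = 359.39
Design effect: 1.41 × 359.39 = 506.74.
Round up → n = 507 per group.

n = 507 per group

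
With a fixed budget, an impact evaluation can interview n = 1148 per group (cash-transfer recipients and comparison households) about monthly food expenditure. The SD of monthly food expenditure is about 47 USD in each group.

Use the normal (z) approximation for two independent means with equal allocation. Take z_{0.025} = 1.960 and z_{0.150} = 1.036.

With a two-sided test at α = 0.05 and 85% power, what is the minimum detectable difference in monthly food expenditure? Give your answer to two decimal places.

Minimum detectable difference ≈ 5.88 USD

δ = (z_{α/2} + z_β) · √((σ₁²+σ₂²)/n)
  = (1.960 + 1.036) · √(4418/1148)
  = 2.996 · √3.8484
  = 2.996 · 1.9617
  = 5.8774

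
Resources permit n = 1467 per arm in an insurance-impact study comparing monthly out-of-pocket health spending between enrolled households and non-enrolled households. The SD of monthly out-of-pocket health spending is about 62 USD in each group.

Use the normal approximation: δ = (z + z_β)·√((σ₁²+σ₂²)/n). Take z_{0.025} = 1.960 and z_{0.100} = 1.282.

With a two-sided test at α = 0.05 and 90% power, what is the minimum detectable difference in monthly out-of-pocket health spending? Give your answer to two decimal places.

Minimum detectable difference ≈ 7.42 USD

δ = (z_{α/2} + z_β) · √((σ₁²+σ₂²)/n)
  = (1.960 + 1.282) · √(7688/1467)
  = 3.242 · √5.2406
  = 3.242 · 2.2892
  = 7.4217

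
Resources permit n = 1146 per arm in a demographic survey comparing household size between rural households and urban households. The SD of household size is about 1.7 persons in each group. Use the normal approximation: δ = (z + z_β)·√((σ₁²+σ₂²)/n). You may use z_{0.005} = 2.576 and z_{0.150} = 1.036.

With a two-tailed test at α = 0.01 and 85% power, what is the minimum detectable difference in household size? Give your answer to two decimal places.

δ = (z_{α/2} + z_β) · √((σ₁²+σ₂²)/n)
  = (2.576 + 1.036) · √(5.78/1146)
  = 3.612 · √0.00504
  = 3.612 · 0.0710
  = 0.2565

Minimum detectable difference ≈ 0.26 persons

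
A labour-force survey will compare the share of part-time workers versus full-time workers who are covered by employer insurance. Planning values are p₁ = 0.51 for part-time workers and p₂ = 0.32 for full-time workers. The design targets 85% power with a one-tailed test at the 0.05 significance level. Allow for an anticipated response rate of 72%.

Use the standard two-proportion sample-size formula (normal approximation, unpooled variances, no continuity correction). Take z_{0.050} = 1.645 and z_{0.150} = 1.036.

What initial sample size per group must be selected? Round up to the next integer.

n = 130 per group

n = (z_α + z_β)² · [p₁(1−p₁) + p₂(1−p₂)] / (p₁ − p₂)²
  = (1.645 + 1.036)² · (0.51·0.49 + 0.32·0.68) / (0.19)²
  = (2.681)² · (0.2499 + 0.2176) / 0.0361
  = 7.1878 · 0.4675 / 0.0361
  = 93.08
Adjust for 72% response: 93.08 / 0.72 = 129.28.
Round up → n = 130 per group.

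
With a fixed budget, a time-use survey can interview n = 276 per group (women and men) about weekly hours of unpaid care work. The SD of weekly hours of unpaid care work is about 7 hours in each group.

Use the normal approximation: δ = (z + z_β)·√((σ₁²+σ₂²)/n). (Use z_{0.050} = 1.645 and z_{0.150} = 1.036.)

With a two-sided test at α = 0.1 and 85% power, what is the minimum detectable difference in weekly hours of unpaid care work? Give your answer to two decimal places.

δ = (z_{α/2} + z_β) · √((σ₁²+σ₂²)/n)
  = (1.645 + 1.036) · √(98/276)
  = 2.681 · √0.35507
  = 2.681 · 0.5959
  = 1.5976

Minimum detectable difference ≈ 1.60 hours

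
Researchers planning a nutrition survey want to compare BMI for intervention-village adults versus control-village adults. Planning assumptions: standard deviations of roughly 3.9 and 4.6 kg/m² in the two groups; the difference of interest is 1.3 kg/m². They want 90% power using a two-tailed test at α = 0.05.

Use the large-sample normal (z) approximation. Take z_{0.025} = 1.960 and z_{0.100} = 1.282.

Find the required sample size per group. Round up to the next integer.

n = (z_{α/2} + z_β)² · (σ₁² + σ₂²) / δ²
  = (1.960 + 1.282)² · (3.9² + 4.6² = 36.37) / 1.3²
  = 10.5106 · 36.37 / 1.69
  = 226.19
Round up → n = 227 per group.

n = 227 per group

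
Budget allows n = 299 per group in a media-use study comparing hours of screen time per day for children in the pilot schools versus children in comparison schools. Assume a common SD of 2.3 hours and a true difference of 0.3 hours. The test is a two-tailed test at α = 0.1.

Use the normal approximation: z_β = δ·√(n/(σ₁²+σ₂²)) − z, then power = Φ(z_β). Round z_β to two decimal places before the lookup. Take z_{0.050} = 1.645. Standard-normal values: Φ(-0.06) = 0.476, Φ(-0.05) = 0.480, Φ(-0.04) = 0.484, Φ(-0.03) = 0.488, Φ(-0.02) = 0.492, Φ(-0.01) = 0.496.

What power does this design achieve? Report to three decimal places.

z_β = δ·√(n/(σ₁²+σ₂²)) − z_{α/2}
    = 0.3 · √(299/10.58) − 1.645
    = 0.3 · 5.31610 − 1.645
    = 1.5948 − 1.645 = -0.0502 → -0.05
Power = Φ(-0.05) = 0.480.

Power ≈ 0.480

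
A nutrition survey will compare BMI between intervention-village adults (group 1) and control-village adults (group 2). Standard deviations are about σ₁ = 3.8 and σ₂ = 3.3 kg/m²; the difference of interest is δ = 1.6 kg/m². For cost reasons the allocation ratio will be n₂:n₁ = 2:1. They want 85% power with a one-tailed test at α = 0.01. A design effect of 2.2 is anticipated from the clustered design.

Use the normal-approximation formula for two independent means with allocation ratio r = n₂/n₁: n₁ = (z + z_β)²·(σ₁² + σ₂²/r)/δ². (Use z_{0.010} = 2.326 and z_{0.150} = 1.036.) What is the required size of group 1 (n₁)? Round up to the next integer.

n₁ = 194

n₁ = (z_α + z_β)² · (σ₁² + σ₂²/r) / δ²
   = (2.326 + 1.036)² · (3.8² + 3.3²/2) / 1.6²
   = 11.3030 · (14.44 + 5.445) / 2.56
   = 11.3030 · 19.885 / 2.56
   = 87.80
Design effect: 2.2 × 87.80 = 193.15.
Round up → n₁ = 194; n₂ = r·n₁ = 2 × 194 = 388.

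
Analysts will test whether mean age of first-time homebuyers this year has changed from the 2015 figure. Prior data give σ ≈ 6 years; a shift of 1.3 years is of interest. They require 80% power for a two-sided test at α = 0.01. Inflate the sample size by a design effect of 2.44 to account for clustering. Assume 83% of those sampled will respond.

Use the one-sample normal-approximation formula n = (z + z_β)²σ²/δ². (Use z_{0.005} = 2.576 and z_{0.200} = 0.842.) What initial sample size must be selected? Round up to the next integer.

n = (z_{α/2} + z_β)² · σ² / δ²
  = (2.576 + 0.842)² · 6² / 1.3²
  = 11.6827 · 36 / 1.69
  = 248.86
Design effect: 2.44 × 248.86 = 607.23.
Adjust for 83% response: 607.23 / 0.83 = 731.60.
Round up → n = 732.

n = 732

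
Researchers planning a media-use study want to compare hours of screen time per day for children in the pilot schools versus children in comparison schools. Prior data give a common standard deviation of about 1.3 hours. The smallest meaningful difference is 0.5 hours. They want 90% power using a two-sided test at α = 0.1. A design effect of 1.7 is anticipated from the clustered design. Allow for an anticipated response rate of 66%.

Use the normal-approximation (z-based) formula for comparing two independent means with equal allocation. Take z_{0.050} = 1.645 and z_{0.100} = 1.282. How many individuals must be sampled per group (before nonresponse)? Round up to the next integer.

n = 299 per group

n = (z_{α/2} + z_β)² · (σ₁² + σ₂²) / δ²
  = (1.645 + 1.282)² · (2·1.3² = 3.38) / 0.5²
  = 8.5673 · 3.38 / 0.25
  = 115.83
Design effect: 1.7 × 115.83 = 196.91.
Adjust for 66% response: 196.91 / 0.66 = 298.35.
Round up → n = 299 per group.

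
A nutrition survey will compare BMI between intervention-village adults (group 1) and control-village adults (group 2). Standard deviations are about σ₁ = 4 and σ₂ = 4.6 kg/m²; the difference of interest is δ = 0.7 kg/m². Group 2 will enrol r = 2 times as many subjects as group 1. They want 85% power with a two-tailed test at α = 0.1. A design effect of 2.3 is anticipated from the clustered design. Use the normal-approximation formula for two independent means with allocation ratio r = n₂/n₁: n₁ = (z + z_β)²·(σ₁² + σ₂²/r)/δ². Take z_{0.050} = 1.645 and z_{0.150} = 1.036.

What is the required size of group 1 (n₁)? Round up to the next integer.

n₁ = 897

n₁ = (z_{α/2} + z_β)² · (σ₁² + σ₂²/r) / δ²
   = (1.645 + 1.036)² · (4² + 4.6²/2) / 0.7²
   = 7.1878 · (16 + 10.58) / 0.49
   = 7.1878 · 26.58 / 0.49
   = 389.90
Design effect: 2.3 × 389.90 = 896.77.
Round up → n₁ = 897; n₂ = r·n₁ = 2 × 897 = 1794.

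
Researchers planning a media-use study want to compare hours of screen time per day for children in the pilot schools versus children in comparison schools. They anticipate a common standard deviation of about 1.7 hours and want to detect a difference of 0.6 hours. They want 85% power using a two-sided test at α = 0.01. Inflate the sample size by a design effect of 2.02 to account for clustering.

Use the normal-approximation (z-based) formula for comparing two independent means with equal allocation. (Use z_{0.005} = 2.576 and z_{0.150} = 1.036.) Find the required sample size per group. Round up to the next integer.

n = 424 per group

n = (z_{α/2} + z_β)² · (σ₁² + σ₂²) / δ²
  = (2.576 + 1.036)² · (2·1.7² = 5.78) / 0.6²
  = 13.0465 · 5.78 / 0.36
  = 209.47
Design effect: 2.02 × 209.47 = 423.13.
Round up → n = 424 per group.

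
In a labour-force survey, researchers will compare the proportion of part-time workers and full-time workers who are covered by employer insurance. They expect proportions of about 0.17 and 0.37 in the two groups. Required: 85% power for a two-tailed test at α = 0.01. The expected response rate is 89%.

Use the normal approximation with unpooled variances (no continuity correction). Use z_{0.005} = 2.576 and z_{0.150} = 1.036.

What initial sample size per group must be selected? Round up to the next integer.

n = (z_{α/2} + z_β)² · [p₁(1−p₁) + p₂(1−p₂)] / (p₁ − p₂)²
  = (2.576 + 1.036)² · (0.17·0.83 + 0.37·0.63) / (-0.20)²
  = (3.612)² · (0.1411 + 0.2331) / 0.0400
  = 13.0465 · 0.3742 / 0.0400
  = 122.05
Adjust for 89% response: 122.05 / 0.89 = 137.14.
Round up → n = 138 per group.

n = 138 per group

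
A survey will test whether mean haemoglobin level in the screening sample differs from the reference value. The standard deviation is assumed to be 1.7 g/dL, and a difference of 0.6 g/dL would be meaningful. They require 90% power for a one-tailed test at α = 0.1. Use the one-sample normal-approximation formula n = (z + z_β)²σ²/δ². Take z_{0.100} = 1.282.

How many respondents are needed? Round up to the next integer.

n = 53

n = (z_α + z_β)² · σ² / δ²
  = (1.282 + 1.282)² · 1.7² / 0.6²
  = 6.5741 · 2.89 / 0.36
  = 52.78
Round up → n = 53.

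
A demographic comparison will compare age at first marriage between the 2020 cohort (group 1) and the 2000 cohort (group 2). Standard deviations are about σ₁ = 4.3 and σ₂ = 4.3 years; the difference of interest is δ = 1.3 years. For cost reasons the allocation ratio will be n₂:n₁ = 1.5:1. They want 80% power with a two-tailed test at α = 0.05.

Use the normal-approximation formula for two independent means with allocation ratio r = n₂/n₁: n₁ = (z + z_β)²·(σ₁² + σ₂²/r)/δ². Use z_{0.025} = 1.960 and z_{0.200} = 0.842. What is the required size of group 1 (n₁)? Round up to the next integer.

n₁ = (z_{α/2} + z_β)² · (σ₁² + σ₂²/r) / δ²
   = (1.960 + 0.842)² · (4.3² + 4.3²/1.5) / 1.3²
   = 7.8512 · (18.49 + 12.3267) / 1.69
   = 7.8512 · 30.8167 / 1.69
   = 143.16
Round up → n₁ = 144; n₂ = r·n₁ = 1.5 × 144 = 216.

n₁ = 144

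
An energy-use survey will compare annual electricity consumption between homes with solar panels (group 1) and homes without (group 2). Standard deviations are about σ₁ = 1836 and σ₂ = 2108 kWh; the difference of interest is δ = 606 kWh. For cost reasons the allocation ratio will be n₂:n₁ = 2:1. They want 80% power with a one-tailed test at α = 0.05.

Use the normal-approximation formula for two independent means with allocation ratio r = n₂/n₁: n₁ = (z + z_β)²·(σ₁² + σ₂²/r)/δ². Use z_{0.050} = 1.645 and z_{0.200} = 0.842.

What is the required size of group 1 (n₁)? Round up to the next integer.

n₁ = (z_α + z_β)² · (σ₁² + σ₂²/r) / δ²
   = (1.645 + 0.842)² · (1836² + 2108²/2) / 606²
   = 6.1852 · (3370896 + 2221832) / 367236
   = 6.1852 · 5592728 / 367236
   = 94.20
Round up → n₁ = 95; n₂ = r·n₁ = 2 × 95 = 190.

n₁ = 95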